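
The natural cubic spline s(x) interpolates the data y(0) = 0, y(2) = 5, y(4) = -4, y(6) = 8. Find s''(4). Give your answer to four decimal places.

Put M_i = s'' at the i-th knot. Here h = (2, 2, 2) and Δ = (5/2, -9/2, 6), so the interior equations h_(i-1)·M_(i-1) + 2(h_(i-1)+h_i)·M_i + h_i·M_(i+1) = 6(Δ_i − Δ_(i-1)) read
  2·M_0 + 8·M_1 + 2·M_2 = 6(Δ_1 - Δ_0) = -42
  2·M_1 + 8·M_2 + 2·M_3 = 6(Δ_2 - Δ_1) = 63
Natural end conditions: M_0 = M_3 = 0.
Hence M_0 = 0, M_1 = -77/10, M_2 = 49/5, M_3 = 0.

9.8000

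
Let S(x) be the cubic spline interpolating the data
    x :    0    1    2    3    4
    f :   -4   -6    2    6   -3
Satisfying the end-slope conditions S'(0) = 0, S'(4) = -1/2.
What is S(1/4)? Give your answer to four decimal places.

With m_i denoting the second derivative at x_i, h_i = 1, 1, 1, 1, and Δ_i = (y_(i+1) − y_i)/h_i = -2, 8, 4, -9:
  1·m_0 + 4·m_1 + 1·m_2 = 6(Δ_1 - Δ_0) = 60
  1·m_1 + 4·m_2 + 1·m_3 = 6(Δ_2 - Δ_1) = -24
  1·m_2 + 4·m_3 + 1·m_4 = 6(Δ_3 - Δ_2) = -78
Clamped end conditions give two more equations: 2h_0·m_0 + h_0·m_1 = 6(Δ_0 - S'(0)) = -12 and h_3·m_3 + 2h_3·m_4 = 6(S'(4) - Δ_3) = 51.
Solving: m_0 = -895/56, m_1 = 559/28, m_2 = -31/8, m_3 = -797/28, m_4 = 2225/56.
On [0, 1], S(x) = -4 + 0·x - 895/112·x² + 671/112·x³.
With x = 1/4: S(1/4) = -31581/7168.

-4.4058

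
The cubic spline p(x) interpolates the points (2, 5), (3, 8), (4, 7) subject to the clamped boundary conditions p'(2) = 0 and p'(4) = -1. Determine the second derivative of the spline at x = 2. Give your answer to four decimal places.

14.5000

Put σ_i = p'' at the i-th knot. Here h = (1, 1) and Δ = (3, -1), so the interior equations h_(i-1)·σ_(i-1) + 2(h_(i-1)+h_i)·σ_i + h_i·σ_(i+1) = 6(Δ_i − Δ_(i-1)) read
  1·σ_0 + 4·σ_1 + 1·σ_2 = 6(Δ_1 - Δ_0) = -24
Clamped end conditions give two more equations: 2h_0·σ_0 + h_0·σ_1 = 6(Δ_0 - p'(2)) = 18 and h_1·σ_1 + 2h_1·σ_2 = 6(p'(4) - Δ_1) = 0.
Forward elimination and back-substitution give σ_0 = 29/2, σ_1 = -11, σ_2 = 11/2.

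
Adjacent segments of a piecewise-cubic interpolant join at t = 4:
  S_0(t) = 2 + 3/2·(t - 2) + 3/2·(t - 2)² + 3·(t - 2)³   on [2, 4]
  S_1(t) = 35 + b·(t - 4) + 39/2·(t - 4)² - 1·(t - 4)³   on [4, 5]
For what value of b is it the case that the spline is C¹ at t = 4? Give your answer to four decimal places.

43.5000

S_0'(t) = 3/2 + 3·(t - 2) + 9·(t - 2)², so S_0'(4) = 87/2. On the right, S_1'(4) = b, so b = 87/2.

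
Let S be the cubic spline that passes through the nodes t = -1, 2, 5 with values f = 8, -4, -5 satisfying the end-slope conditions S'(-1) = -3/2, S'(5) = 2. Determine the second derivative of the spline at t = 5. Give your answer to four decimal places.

With M_i denoting the second derivative at x_i, h_i = 3, 3, and Δ_i = (y_(i+1) − y_i)/h_i = -4, -1/3:
  3·M_0 + 12·M_1 + 3·M_2 = 6(Δ_1 - Δ_0) = 22
Clamped end conditions give two more equations: 2h_0·M_0 + h_0·M_1 = 6(Δ_0 - S'(-1)) = -15 and h_1·M_1 + 2h_1·M_2 = 6(S'(5) - Δ_1) = 14.
Solving the tridiagonal system: M_0 = -15/4, M_1 = 5/2, M_2 = 13/12.

1.0833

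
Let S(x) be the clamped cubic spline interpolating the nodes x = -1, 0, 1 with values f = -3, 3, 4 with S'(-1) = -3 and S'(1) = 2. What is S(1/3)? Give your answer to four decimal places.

Let M_i = S''(x_i). Step sizes h_i = 1, 1; slopes of the chords Δ_i = (y_(i+1) - y_i)/h_i = 6, 1.
  1·M_0 + 4·M_1 + 1·M_2 = 6(Δ_1 - Δ_0) = -30
Clamped end conditions give two more equations: 2h_0·M_0 + h_0·M_1 = 6(Δ_0 - S'(-1)) = 54 and h_1·M_1 + 2h_1·M_2 = 6(S'(1) - Δ_1) = 6.
Solving: M_0 = 37, M_1 = -20, M_2 = 13.
On [0, 1], S(x) = 3 + 11/2·x - 10·x² + 11/2·x³.
With x = 1/3: S(1/3) = 106/27.

3.9259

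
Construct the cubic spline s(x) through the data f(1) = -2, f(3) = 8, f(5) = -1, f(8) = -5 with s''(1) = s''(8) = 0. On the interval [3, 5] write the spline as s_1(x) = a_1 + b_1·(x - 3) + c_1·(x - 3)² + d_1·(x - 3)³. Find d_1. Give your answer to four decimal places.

0.9583

With M_i denoting the second derivative at x_i, h_i = 2, 2, 3, and Δ_i = (y_(i+1) − y_i)/h_i = 5, -9/2, -4/3:
  2·M_0 + 8·M_1 + 2·M_2 = 6(Δ_1 - Δ_0) = -57
  2·M_1 + 10·M_2 + 3·M_3 = 6(Δ_2 - Δ_1) = 19
Natural end conditions: M_0 = M_3 = 0.
Solving the tridiagonal system: M_0 = 0, M_1 = -8, M_2 = 7/2, M_3 = 0.
On [3, 5], with s_1(x) = a_1 + b_1·(x - 3) + c_1·(x - 3)² + d_1·(x - 3)³: c_1 = M_1/2 = -4, d_1 = (M_2 - M_1)/(6h_1) = 23/24, b_1 = Δ_1 - h_1(2M_1 + M_2)/6 = -1/3.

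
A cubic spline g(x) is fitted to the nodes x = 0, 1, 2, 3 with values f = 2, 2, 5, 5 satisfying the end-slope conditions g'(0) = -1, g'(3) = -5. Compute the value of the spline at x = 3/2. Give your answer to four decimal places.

Write σ_i for g''(x_i). With h_i = 1, 1, 1 and divided differences Δ_i = 0, 3, 0, the continuity of g' gives the tridiagonal system
  1·σ_0 + 4·σ_1 + 1·σ_2 = 6(Δ_1 - Δ_0) = 18
  1·σ_1 + 4·σ_2 + 1·σ_3 = 6(Δ_2 - Δ_1) = -18
Clamped end conditions give two more equations: 2h_0·σ_0 + h_0·σ_1 = 6(Δ_0 - g'(0)) = 6 and h_2·σ_2 + 2h_2·σ_3 = 6(g'(3) - Δ_2) = -30.
Solving the tridiagonal system: σ_0 = 8/15, σ_1 = 74/15, σ_2 = -34/15, σ_3 = -208/15.
On [1, 2], g(x) = 2 + 26/15·(x - 1) + 37/15·(x - 1)² - 6/5·(x - 1)³.
With (x - 1) = 1/2: g(3/2) = 10/3.

3.3333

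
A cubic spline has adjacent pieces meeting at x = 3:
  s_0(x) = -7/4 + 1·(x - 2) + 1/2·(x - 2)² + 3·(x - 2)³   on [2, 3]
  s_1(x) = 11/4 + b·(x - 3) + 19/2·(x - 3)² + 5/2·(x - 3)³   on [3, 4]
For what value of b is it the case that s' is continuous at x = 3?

s_0'(x) = 1 + 1·(x - 2) + 9·(x - 2)², so s_0'(3) = 11. On the right, s_1'(3) = b, so b = 11.

11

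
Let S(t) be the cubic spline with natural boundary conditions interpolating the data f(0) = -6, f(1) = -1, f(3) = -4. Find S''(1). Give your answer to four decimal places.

Let M_i = S''(x_i). Step sizes h_i = 1, 2; slopes of the chords Δ_i = (y_(i+1) - y_i)/h_i = 5, -3/2.
  1·M_0 + 6·M_1 + 2·M_2 = 6(Δ_1 - Δ_0) = -39
Natural end conditions: M_0 = M_2 = 0.
Forward elimination and back-substitution give M_0 = 0, M_1 = -13/2, M_2 = 0.

-6.5000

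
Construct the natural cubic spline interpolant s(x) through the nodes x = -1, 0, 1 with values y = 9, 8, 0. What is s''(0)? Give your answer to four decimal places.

With m_i denoting the second derivative at x_i, h_i = 1, 1, and Δ_i = (y_(i+1) − y_i)/h_i = -1, -8:
  1·m_0 + 4·m_1 + 1·m_2 = 6(Δ_1 - Δ_0) = -42
Natural end conditions: m_0 = m_2 = 0.
Hence m_0 = 0, m_1 = -21/2, m_2 = 0.

-10.5000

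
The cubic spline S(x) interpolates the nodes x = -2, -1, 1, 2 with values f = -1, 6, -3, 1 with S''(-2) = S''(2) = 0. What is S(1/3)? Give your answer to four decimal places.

-0.2407

With M_i denoting the second derivative at x_i, h_i = 1, 2, 1, and Δ_i = (y_(i+1) − y_i)/h_i = 7, -9/2, 4:
  1·M_0 + 6·M_1 + 2·M_2 = 6(Δ_1 - Δ_0) = -69
  2·M_1 + 6·M_2 + 1·M_3 = 6(Δ_2 - Δ_1) = 51
Natural end conditions: M_0 = M_3 = 0.
Solving the tridiagonal system: M_0 = 0, M_1 = -129/8, M_2 = 111/8, M_3 = 0.
On [-1, 1], S(x) = 6 + 13/8·(x + 1) - 129/16·(x + 1)² + 5/2·(x + 1)³.
With (x + 1) = 4/3: S(1/3) = -13/54.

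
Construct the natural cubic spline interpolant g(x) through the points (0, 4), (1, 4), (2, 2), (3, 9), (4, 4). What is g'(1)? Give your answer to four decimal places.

-2.7857

Let M_i = g''(x_i). Step sizes h_i = 1, 1, 1, 1; slopes of the chords Δ_i = (y_(i+1) - y_i)/h_i = 0, -2, 7, -5.
  1·M_0 + 4·M_1 + 1·M_2 = 6(Δ_1 - Δ_0) = -12
  1·M_1 + 4·M_2 + 1·M_3 = 6(Δ_2 - Δ_1) = 54
  1·M_2 + 4·M_3 + 1·M_4 = 6(Δ_3 - Δ_2) = -72
Natural end conditions: M_0 = M_4 = 0.
Hence M_0 = 0, M_1 = -117/14, M_2 = 150/7, M_3 = -327/14, M_4 = 0.
On [1, 2], g'(x) = b_1 + 2c_1·(x - 1) + 3d_1·(x - 1)² with b_1 = Δ_1 - h_1(2M_1 + M_2)/6 = -39/14, c_1 = M_1/2 = -117/28, d_1 = (M_2 - M_1)/(6h_1) = 139/28. So g'(1) = -39/14.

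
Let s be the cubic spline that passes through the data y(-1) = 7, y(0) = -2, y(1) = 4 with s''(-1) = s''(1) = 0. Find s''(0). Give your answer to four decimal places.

22.5000

With M_i denoting the second derivative at x_i, h_i = 1, 1, and Δ_i = (y_(i+1) − y_i)/h_i = -9, 6:
  1·M_0 + 4·M_1 + 1·M_2 = 6(Δ_1 - Δ_0) = 90
Natural end conditions: M_0 = M_2 = 0.
Solving: M_0 = 0, M_1 = 45/2, M_2 = 0.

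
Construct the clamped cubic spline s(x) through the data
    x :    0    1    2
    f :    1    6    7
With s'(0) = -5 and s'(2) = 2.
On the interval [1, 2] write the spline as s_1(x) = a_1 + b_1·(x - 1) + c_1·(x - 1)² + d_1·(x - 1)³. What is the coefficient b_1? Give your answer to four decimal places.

Write M_i for s''(x_i). With h_i = 1, 1 and divided differences Δ_i = 5, 1, the continuity of s' gives the tridiagonal system
  1·M_0 + 4·M_1 + 1·M_2 = 6(Δ_1 - Δ_0) = -24
Clamped end conditions give two more equations: 2h_0·M_0 + h_0·M_1 = 6(Δ_0 - s'(0)) = 60 and h_1·M_1 + 2h_1·M_2 = 6(s'(2) - Δ_1) = 6.
Solving the tridiagonal system: M_0 = 79/2, M_1 = -19, M_2 = 25/2.
On [1, 2], with s_1(x) = a_1 + b_1·(x - 1) + c_1·(x - 1)² + d_1·(x - 1)³: c_1 = M_1/2 = -19/2, d_1 = (M_2 - M_1)/(6h_1) = 21/4, b_1 = Δ_1 - h_1(2M_1 + M_2)/6 = 21/4.

5.2500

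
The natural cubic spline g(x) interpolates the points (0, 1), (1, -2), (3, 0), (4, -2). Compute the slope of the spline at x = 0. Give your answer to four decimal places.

-3.9375

Let σ_i = g''(x_i). Step sizes h_i = 1, 2, 1; slopes of the chords Δ_i = (y_(i+1) - y_i)/h_i = -3, 1, -2.
  1·σ_0 + 6·σ_1 + 2·σ_2 = 6(Δ_1 - Δ_0) = 24
  2·σ_1 + 6·σ_2 + 1·σ_3 = 6(Δ_2 - Δ_1) = -18
Natural end conditions: σ_0 = σ_3 = 0.
Solving the tridiagonal system: σ_0 = 0, σ_1 = 45/8, σ_2 = -39/8, σ_3 = 0.
On [0, 1], g'(x) = b_0 + 2c_0·x + 3d_0·x² with b_0 = Δ_0 - h_0(2σ_0 + σ_1)/6 = -63/16, c_0 = σ_0/2 = 0, d_0 = (σ_1 - σ_0)/(6h_0) = 15/16. So g'(0) = -63/16.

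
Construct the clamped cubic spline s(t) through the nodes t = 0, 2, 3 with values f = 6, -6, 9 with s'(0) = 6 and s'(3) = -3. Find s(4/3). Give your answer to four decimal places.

-5.5556

Put m_i = s'' at the i-th knot. Here h = (2, 1) and Δ = (-6, 15), so the interior equations h_(i-1)·m_(i-1) + 2(h_(i-1)+h_i)·m_i + h_i·m_(i+1) = 6(Δ_i − Δ_(i-1)) read
  2·m_0 + 6·m_1 + 1·m_2 = 6(Δ_1 - Δ_0) = 126
Clamped end conditions give two more equations: 2h_0·m_0 + h_0·m_1 = 6(Δ_0 - s'(0)) = -72 and h_1·m_1 + 2h_1·m_2 = 6(s'(3) - Δ_1) = -108.
Forward elimination and back-substitution give m_0 = -42, m_1 = 48, m_2 = -78.
On [0, 2], s(t) = 6 + 6·t - 21·t² + 15/2·t³.
With t = 4/3: s(4/3) = -50/9.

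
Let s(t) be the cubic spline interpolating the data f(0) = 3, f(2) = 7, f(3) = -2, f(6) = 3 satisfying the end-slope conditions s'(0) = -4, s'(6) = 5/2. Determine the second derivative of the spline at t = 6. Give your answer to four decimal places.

With M_i denoting the second derivative at x_i, h_i = 2, 1, 3, and Δ_i = (y_(i+1) − y_i)/h_i = 2, -9, 5/3:
  2·M_0 + 6·M_1 + 1·M_2 = 6(Δ_1 - Δ_0) = -66
  1·M_1 + 8·M_2 + 3·M_3 = 6(Δ_2 - Δ_1) = 64
Clamped end conditions give two more equations: 2h_0·M_0 + h_0·M_1 = 6(Δ_0 - s'(0)) = 36 and h_2·M_2 + 2h_2·M_3 = 6(s'(6) - Δ_2) = 5.
Hence M_0 = 261/14, M_1 = -135/7, M_2 = 87/7, M_3 = -113/21.

-5.3810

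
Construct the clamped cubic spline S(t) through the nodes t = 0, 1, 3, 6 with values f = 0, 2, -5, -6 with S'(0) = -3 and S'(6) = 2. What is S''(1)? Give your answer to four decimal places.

Let M_i = S''(x_i). Step sizes h_i = 1, 2, 3; slopes of the chords Δ_i = (y_(i+1) - y_i)/h_i = 2, -7/2, -1/3.
  1·M_0 + 6·M_1 + 2·M_2 = 6(Δ_1 - Δ_0) = -33
  2·M_1 + 10·M_2 + 3·M_3 = 6(Δ_2 - Δ_1) = 19
Clamped end conditions give two more equations: 2h_0·M_0 + h_0·M_1 = 6(Δ_0 - S'(0)) = 30 and h_2·M_2 + 2h_2·M_3 = 6(S'(6) - Δ_2) = 14.
Forward elimination and back-substitution give M_0 = 381/19, M_1 = -192/19, M_2 = 72/19, M_3 = 25/57.

-10.1053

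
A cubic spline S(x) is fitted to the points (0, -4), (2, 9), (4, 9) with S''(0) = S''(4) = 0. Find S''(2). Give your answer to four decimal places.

Put M_i = S'' at the i-th knot. Here h = (2, 2) and Δ = (13/2, 0), so the interior equations h_(i-1)·M_(i-1) + 2(h_(i-1)+h_i)·M_i + h_i·M_(i+1) = 6(Δ_i − Δ_(i-1)) read
  2·M_0 + 8·M_1 + 2·M_2 = 6(Δ_1 - Δ_0) = -39
Natural end conditions: M_0 = M_2 = 0.
Solving: M_0 = 0, M_1 = -39/8, M_2 = 0.

-4.8750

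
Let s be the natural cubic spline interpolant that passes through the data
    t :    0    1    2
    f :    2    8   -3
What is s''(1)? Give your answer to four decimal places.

Write σ_i for s''(x_i). With h_i = 1, 1 and divided differences Δ_i = 6, -11, the continuity of s' gives the tridiagonal system
  1·σ_0 + 4·σ_1 + 1·σ_2 = 6(Δ_1 - Δ_0) = -102
Natural end conditions: σ_0 = σ_2 = 0.
Hence σ_0 = 0, σ_1 = -51/2, σ_2 = 0.

-25.5000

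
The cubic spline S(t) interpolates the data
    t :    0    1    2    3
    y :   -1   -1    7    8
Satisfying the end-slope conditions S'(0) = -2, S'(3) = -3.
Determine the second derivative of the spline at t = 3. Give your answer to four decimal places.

-5.4667

Write m_i for S''(x_i). With h_i = 1, 1, 1 and divided differences Δ_i = 0, 8, 1, the continuity of S' gives the tridiagonal system
  1·m_0 + 4·m_1 + 1·m_2 = 6(Δ_1 - Δ_0) = 48
  1·m_1 + 4·m_2 + 1·m_3 = 6(Δ_2 - Δ_1) = -42
Clamped end conditions give two more equations: 2h_0·m_0 + h_0·m_1 = 6(Δ_0 - S'(0)) = 12 and h_2·m_2 + 2h_2·m_3 = 6(S'(3) - Δ_2) = -24.
Forward elimination and back-substitution give m_0 = -28/15, m_1 = 236/15, m_2 = -196/15, m_3 = -82/15.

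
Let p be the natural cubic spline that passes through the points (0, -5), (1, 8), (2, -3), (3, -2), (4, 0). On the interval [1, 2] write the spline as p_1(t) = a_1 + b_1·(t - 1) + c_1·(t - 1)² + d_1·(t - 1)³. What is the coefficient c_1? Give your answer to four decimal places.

-21.8036

With σ_i denoting the second derivative at x_i, h_i = 1, 1, 1, 1, and Δ_i = (y_(i+1) − y_i)/h_i = 13, -11, 1, 2:
  1·σ_0 + 4·σ_1 + 1·σ_2 = 6(Δ_1 - Δ_0) = -144
  1·σ_1 + 4·σ_2 + 1·σ_3 = 6(Δ_2 - Δ_1) = 72
  1·σ_2 + 4·σ_3 + 1·σ_4 = 6(Δ_3 - Δ_2) = 6
Natural end conditions: σ_0 = σ_4 = 0.
Solving: σ_0 = 0, σ_1 = -1221/28, σ_2 = 213/7, σ_3 = -171/28, σ_4 = 0.
On [1, 2], with p_1(t) = a_1 + b_1·(t - 1) + c_1·(t - 1)² + d_1·(t - 1)³: c_1 = σ_1/2 = -1221/56, d_1 = (σ_2 - σ_1)/(6h_1) = 691/56, b_1 = Δ_1 - h_1(2σ_1 + σ_2)/6 = -43/28.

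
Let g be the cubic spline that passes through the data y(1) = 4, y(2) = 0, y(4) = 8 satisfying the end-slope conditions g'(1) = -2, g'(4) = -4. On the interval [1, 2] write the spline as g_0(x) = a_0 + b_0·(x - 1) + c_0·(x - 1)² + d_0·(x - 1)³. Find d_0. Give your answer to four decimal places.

5.3333

Let M_i = g''(x_i). Step sizes h_i = 1, 2; slopes of the chords Δ_i = (y_(i+1) - y_i)/h_i = -4, 4.
  1·M_0 + 6·M_1 + 2·M_2 = 6(Δ_1 - Δ_0) = 48
Clamped end conditions give two more equations: 2h_0·M_0 + h_0·M_1 = 6(Δ_0 - g'(1)) = -12 and h_1·M_1 + 2h_1·M_2 = 6(g'(4) - Δ_1) = -48.
Solving: M_0 = -44/3, M_1 = 52/3, M_2 = -62/3.
On [1, 2], with g_0(x) = a_0 + b_0·(x - 1) + c_0·(x - 1)² + d_0·(x - 1)³: c_0 = M_0/2 = -22/3, d_0 = (M_1 - M_0)/(6h_0) = 16/3, b_0 = Δ_0 - h_0(2M_0 + M_1)/6 = -2.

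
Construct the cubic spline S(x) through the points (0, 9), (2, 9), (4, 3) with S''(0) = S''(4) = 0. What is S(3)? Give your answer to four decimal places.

6.5625

Put σ_i = S'' at the i-th knot. Here h = (2, 2) and Δ = (0, -3), so the interior equations h_(i-1)·σ_(i-1) + 2(h_(i-1)+h_i)·σ_i + h_i·σ_(i+1) = 6(Δ_i − Δ_(i-1)) read
  2·σ_0 + 8·σ_1 + 2·σ_2 = 6(Δ_1 - Δ_0) = -18
Natural end conditions: σ_0 = σ_2 = 0.
Forward elimination and back-substitution give σ_0 = 0, σ_1 = -9/4, σ_2 = 0.
On [2, 4], S(x) = 9 - 3/2·(x - 2) - 9/8·(x - 2)² + 3/16·(x - 2)³.
With (x - 2) = 1: S(3) = 105/16.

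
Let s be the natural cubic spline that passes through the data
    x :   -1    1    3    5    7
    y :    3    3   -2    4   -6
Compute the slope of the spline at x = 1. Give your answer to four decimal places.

-2.4107

Put M_i = s'' at the i-th knot. Here h = (2, 2, 2, 2) and Δ = (0, -5/2, 3, -5), so the interior equations h_(i-1)·M_(i-1) + 2(h_(i-1)+h_i)·M_i + h_i·M_(i+1) = 6(Δ_i − Δ_(i-1)) read
  2·M_0 + 8·M_1 + 2·M_2 = 6(Δ_1 - Δ_0) = -15
  2·M_1 + 8·M_2 + 2·M_3 = 6(Δ_2 - Δ_1) = 33
  2·M_2 + 8·M_3 + 2·M_4 = 6(Δ_3 - Δ_2) = -48
Natural end conditions: M_0 = M_4 = 0.
Solving: M_0 = 0, M_1 = -405/112, M_2 = 195/28, M_3 = -867/112, M_4 = 0.
On [1, 3], s'(x) = b_1 + 2c_1·(x - 1) + 3d_1·(x - 1)² with b_1 = Δ_1 - h_1(2M_1 + M_2)/6 = -135/56, c_1 = M_1/2 = -405/224, d_1 = (M_2 - M_1)/(6h_1) = 395/448. So s'(1) = -135/56.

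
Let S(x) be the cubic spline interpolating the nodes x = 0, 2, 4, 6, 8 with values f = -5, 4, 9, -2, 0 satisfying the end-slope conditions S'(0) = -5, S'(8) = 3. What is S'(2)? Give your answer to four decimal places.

Let M_i = S''(x_i). Step sizes h_i = 2, 2, 2, 2; slopes of the chords Δ_i = (y_(i+1) - y_i)/h_i = 9/2, 5/2, -11/2, 1.
  2·M_0 + 8·M_1 + 2·M_2 = 6(Δ_1 - Δ_0) = -12
  2·M_1 + 8·M_2 + 2·M_3 = 6(Δ_2 - Δ_1) = -48
  2·M_2 + 8·M_3 + 2·M_4 = 6(Δ_3 - Δ_2) = 39
Clamped end conditions give two more equations: 2h_0·M_0 + h_0·M_1 = 6(Δ_0 - S'(0)) = 57 and h_3·M_3 + 2h_3·M_4 = 6(S'(8) - Δ_3) = 12.
Solving the tridiagonal system: M_0 = 259/16, M_1 = -31/8, M_2 = -107/16, M_3 = 53/8, M_4 = -5/16.
On [2, 4], S'(x) = b_1 + 2c_1·(x - 2) + 3d_1·(x - 2)² with b_1 = Δ_1 - h_1(2M_1 + M_2)/6 = 117/16, c_1 = M_1/2 = -31/16, d_1 = (M_2 - M_1)/(6h_1) = -15/64. So S'(2) = 117/16.

7.3125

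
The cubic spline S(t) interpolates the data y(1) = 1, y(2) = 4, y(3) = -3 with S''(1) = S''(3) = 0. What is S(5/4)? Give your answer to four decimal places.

2.3359

Write m_i for S''(x_i). With h_i = 1, 1 and divided differences Δ_i = 3, -7, the continuity of S' gives the tridiagonal system
  1·m_0 + 4·m_1 + 1·m_2 = 6(Δ_1 - Δ_0) = -60
Natural end conditions: m_0 = m_2 = 0.
Hence m_0 = 0, m_1 = -15, m_2 = 0.
On [1, 2], S(t) = 1 + 11/2·(t - 1) + 0·(t - 1)² - 5/2·(t - 1)³.
With (t - 1) = 1/4: S(5/4) = 299/128.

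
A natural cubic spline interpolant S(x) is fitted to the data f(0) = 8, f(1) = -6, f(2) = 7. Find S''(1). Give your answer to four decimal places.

Write m_i for S''(x_i). With h_i = 1, 1 and divided differences Δ_i = -14, 13, the continuity of S' gives the tridiagonal system
  1·m_0 + 4·m_1 + 1·m_2 = 6(Δ_1 - Δ_0) = 162
Natural end conditions: m_0 = m_2 = 0.
Solving the tridiagonal system: m_0 = 0, m_1 = 81/2, m_2 = 0.

40.5000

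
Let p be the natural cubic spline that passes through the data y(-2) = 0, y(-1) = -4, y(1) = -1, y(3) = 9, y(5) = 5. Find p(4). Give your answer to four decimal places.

8.5000

Let M_i = p''(x_i). Step sizes h_i = 1, 2, 2, 2; slopes of the chords Δ_i = (y_(i+1) - y_i)/h_i = -4, 3/2, 5, -2.
  1·M_0 + 6·M_1 + 2·M_2 = 6(Δ_1 - Δ_0) = 33
  2·M_1 + 8·M_2 + 2·M_3 = 6(Δ_2 - Δ_1) = 21
  2·M_2 + 8·M_3 + 2·M_4 = 6(Δ_3 - Δ_2) = -42
Natural end conditions: M_0 = M_4 = 0.
Forward elimination and back-substitution give M_0 = 0, M_1 = 9/2, M_2 = 3, M_3 = -6, M_4 = 0.
On [3, 5], p(x) = 9 + 2·(x - 3) - 3·(x - 3)² + 1/2·(x - 3)³.
With (x - 3) = 1: p(4) = 17/2.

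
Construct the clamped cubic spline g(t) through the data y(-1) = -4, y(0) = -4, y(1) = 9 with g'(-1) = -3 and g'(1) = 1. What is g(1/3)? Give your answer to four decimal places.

0.8148

Put M_i = g'' at the i-th knot. Here h = (1, 1) and Δ = (0, 13), so the interior equations h_(i-1)·M_(i-1) + 2(h_(i-1)+h_i)·M_i + h_i·M_(i+1) = 6(Δ_i − Δ_(i-1)) read
  1·M_0 + 4·M_1 + 1·M_2 = 6(Δ_1 - Δ_0) = 78
Clamped end conditions give two more equations: 2h_0·M_0 + h_0·M_1 = 6(Δ_0 - g'(-1)) = 18 and h_1·M_1 + 2h_1·M_2 = 6(g'(1) - Δ_1) = -72.
Hence M_0 = -17/2, M_1 = 35, M_2 = -107/2.
On [0, 1], g(t) = -4 + 41/4·t + 35/2·t² - 59/4·t³.
With t = 1/3: g(1/3) = 22/27.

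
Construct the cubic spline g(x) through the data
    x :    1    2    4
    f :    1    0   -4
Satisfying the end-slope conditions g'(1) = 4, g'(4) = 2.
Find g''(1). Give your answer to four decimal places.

With M_i denoting the second derivative at x_i, h_i = 1, 2, and Δ_i = (y_(i+1) − y_i)/h_i = -1, -2:
  1·M_0 + 6·M_1 + 2·M_2 = 6(Δ_1 - Δ_0) = -6
Clamped end conditions give two more equations: 2h_0·M_0 + h_0·M_1 = 6(Δ_0 - g'(1)) = -30 and h_1·M_1 + 2h_1·M_2 = 6(g'(4) - Δ_1) = 24.
Hence M_0 = -44/3, M_1 = -2/3, M_2 = 19/3.

-14.6667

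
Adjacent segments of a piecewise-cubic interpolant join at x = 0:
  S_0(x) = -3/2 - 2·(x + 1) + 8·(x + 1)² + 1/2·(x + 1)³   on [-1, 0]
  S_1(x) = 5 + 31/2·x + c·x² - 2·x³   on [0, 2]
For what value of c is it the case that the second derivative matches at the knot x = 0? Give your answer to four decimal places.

S_0''(x) = 16 + 3·(x + 1), so S_0''(0) = 19. On the right, S_1''(0) = 2c, so c = 19/2.

9.5000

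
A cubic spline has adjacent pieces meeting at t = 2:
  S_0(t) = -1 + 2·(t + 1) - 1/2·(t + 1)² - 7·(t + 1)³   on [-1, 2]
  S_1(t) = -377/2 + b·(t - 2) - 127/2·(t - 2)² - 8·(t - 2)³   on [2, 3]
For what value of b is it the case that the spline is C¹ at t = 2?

-190

S_0'(t) = 2 - 1·(t + 1) - 21·(t + 1)², so S_0'(2) = -190. On the right, S_1'(2) = b, so b = -190.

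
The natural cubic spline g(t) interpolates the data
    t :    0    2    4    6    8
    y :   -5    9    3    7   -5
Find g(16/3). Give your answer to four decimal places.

Let M_i = g''(x_i). Step sizes h_i = 2, 2, 2, 2; slopes of the chords Δ_i = (y_(i+1) - y_i)/h_i = 7, -3, 2, -6.
  2·M_0 + 8·M_1 + 2·M_2 = 6(Δ_1 - Δ_0) = -60
  2·M_1 + 8·M_2 + 2·M_3 = 6(Δ_2 - Δ_1) = 30
  2·M_2 + 8·M_3 + 2·M_4 = 6(Δ_3 - Δ_2) = -48
Natural end conditions: M_0 = M_4 = 0.
Forward elimination and back-substitution give M_0 = 0, M_1 = -267/28, M_2 = 57/7, M_3 = -225/28, M_4 = 0.
On [4, 6], g(t) = 3 - 3/4·(t - 4) + 57/14·(t - 4)² - 151/112·(t - 4)³.
With (t - 4) = 4/3: g(16/3) = 1142/189.

6.0423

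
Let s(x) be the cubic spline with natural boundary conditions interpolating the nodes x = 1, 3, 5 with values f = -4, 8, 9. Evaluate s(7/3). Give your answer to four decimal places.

With σ_i denoting the second derivative at x_i, h_i = 2, 2, and Δ_i = (y_(i+1) − y_i)/h_i = 6, 1/2:
  2·σ_0 + 8·σ_1 + 2·σ_2 = 6(Δ_1 - Δ_0) = -33
Natural end conditions: σ_0 = σ_2 = 0.
Solving: σ_0 = 0, σ_1 = -33/8, σ_2 = 0.
On [1, 3], s(x) = -4 + 59/8·(x - 1) + 0·(x - 1)² - 11/32·(x - 1)³.
With (x - 1) = 4/3: s(7/3) = 271/54.

5.0185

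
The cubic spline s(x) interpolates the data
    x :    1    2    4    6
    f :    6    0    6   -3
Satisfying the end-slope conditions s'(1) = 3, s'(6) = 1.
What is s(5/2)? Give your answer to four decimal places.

Let σ_i = s''(x_i). Step sizes h_i = 1, 2, 2; slopes of the chords Δ_i = (y_(i+1) - y_i)/h_i = -6, 3, -9/2.
  1·σ_0 + 6·σ_1 + 2·σ_2 = 6(Δ_1 - Δ_0) = 54
  2·σ_1 + 8·σ_2 + 2·σ_3 = 6(Δ_2 - Δ_1) = -45
Clamped end conditions give two more equations: 2h_0·σ_0 + h_0·σ_1 = 6(Δ_0 - s'(1)) = -54 and h_2·σ_2 + 2h_2·σ_3 = 6(s'(6) - Δ_2) = 33.
Hence σ_0 = -37, σ_1 = 20, σ_2 = -29/2, σ_3 = 31/2.
On [2, 4], s(x) = 0 - 11/2·(x - 2) + 10·(x - 2)² - 23/8·(x - 2)³.
With (x - 2) = 1/2: s(5/2) = -39/64.

-0.6094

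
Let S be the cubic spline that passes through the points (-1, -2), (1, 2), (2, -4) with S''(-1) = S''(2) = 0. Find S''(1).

With M_i denoting the second derivative at x_i, h_i = 2, 1, and Δ_i = (y_(i+1) − y_i)/h_i = 2, -6:
  2·M_0 + 6·M_1 + 1·M_2 = 6(Δ_1 - Δ_0) = -48
Natural end conditions: M_0 = M_2 = 0.
Forward elimination and back-substitution give M_0 = 0, M_1 = -8, M_2 = 0.

-8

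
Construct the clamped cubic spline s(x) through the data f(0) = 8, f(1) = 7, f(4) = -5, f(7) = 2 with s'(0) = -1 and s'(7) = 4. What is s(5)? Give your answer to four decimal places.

With M_i denoting the second derivative at x_i, h_i = 1, 3, 3, and Δ_i = (y_(i+1) − y_i)/h_i = -1, -4, 7/3:
  1·M_0 + 8·M_1 + 3·M_2 = 6(Δ_1 - Δ_0) = -18
  3·M_1 + 12·M_2 + 3·M_3 = 6(Δ_2 - Δ_1) = 38
Clamped end conditions give two more equations: 2h_0·M_0 + h_0·M_1 = 6(Δ_0 - s'(0)) = 0 and h_2·M_2 + 2h_2·M_3 = 6(s'(7) - Δ_2) = 10.
Forward elimination and back-substitution give M_0 = 64/31, M_1 = -128/31, M_2 = 134/31, M_3 = -46/93.
On [4, 7], s(x) = -5 - 54/31·(x - 4) + 67/31·(x - 4)² - 224/837·(x - 4)³.
With (x - 4) = 1: s(5) = -4058/837.

-4.8483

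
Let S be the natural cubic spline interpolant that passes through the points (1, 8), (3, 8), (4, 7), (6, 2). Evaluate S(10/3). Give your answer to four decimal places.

Put σ_i = S'' at the i-th knot. Here h = (2, 1, 2) and Δ = (0, -1, -5/2), so the interior equations h_(i-1)·σ_(i-1) + 2(h_(i-1)+h_i)·σ_i + h_i·σ_(i+1) = 6(Δ_i − Δ_(i-1)) read
  2·σ_0 + 6·σ_1 + 1·σ_2 = 6(Δ_1 - Δ_0) = -6
  1·σ_1 + 6·σ_2 + 2·σ_3 = 6(Δ_2 - Δ_1) = -9
Natural end conditions: σ_0 = σ_3 = 0.
Solving: σ_0 = 0, σ_1 = -27/35, σ_2 = -48/35, σ_3 = 0.
On [3, 4], S(x) = 8 - 18/35·(x - 3) - 27/70·(x - 3)² - 1/10·(x - 3)³.
With (x - 3) = 1/3: S(10/3) = 7354/945.

7.7820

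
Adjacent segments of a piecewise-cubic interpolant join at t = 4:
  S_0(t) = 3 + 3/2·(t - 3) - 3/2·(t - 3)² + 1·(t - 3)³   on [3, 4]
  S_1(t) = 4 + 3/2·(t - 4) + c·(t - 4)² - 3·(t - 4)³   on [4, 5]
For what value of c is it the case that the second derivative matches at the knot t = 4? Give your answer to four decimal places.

1.5000

S_0''(t) = -3 + 6·(t - 3), so S_0''(4) = 3. On the right, S_1''(4) = 2c, so c = 3/2.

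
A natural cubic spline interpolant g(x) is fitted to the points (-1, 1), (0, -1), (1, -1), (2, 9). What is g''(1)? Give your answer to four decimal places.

Put σ_i = g'' at the i-th knot. Here h = (1, 1, 1) and Δ = (-2, 0, 10), so the interior equations h_(i-1)·σ_(i-1) + 2(h_(i-1)+h_i)·σ_i + h_i·σ_(i+1) = 6(Δ_i − Δ_(i-1)) read
  1·σ_0 + 4·σ_1 + 1·σ_2 = 6(Δ_1 - Δ_0) = 12
  1·σ_1 + 4·σ_2 + 1·σ_3 = 6(Δ_2 - Δ_1) = 60
Natural end conditions: σ_0 = σ_3 = 0.
Forward elimination and back-substitution give σ_0 = 0, σ_1 = -4/5, σ_2 = 76/5, σ_3 = 0.

15.2000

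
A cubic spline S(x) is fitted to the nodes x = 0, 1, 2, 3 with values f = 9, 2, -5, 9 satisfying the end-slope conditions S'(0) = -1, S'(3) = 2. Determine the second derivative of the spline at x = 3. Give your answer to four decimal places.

-60.4000

Let M_i = S''(x_i). Step sizes h_i = 1, 1, 1; slopes of the chords Δ_i = (y_(i+1) - y_i)/h_i = -7, -7, 14.
  1·M_0 + 4·M_1 + 1·M_2 = 6(Δ_1 - Δ_0) = 0
  1·M_1 + 4·M_2 + 1·M_3 = 6(Δ_2 - Δ_1) = 126
Clamped end conditions give two more equations: 2h_0·M_0 + h_0·M_1 = 6(Δ_0 - S'(0)) = -36 and h_2·M_2 + 2h_2·M_3 = 6(S'(3) - Δ_2) = -72.
Solving the tridiagonal system: M_0 = -68/5, M_1 = -44/5, M_2 = 244/5, M_3 = -302/5.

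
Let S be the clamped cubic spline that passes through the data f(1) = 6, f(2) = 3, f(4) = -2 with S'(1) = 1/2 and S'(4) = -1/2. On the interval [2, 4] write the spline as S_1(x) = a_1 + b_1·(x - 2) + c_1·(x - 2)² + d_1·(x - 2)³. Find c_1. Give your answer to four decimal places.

0.8333

Write M_i for S''(x_i). With h_i = 1, 2 and divided differences Δ_i = -3, -5/2, the continuity of S' gives the tridiagonal system
  1·M_0 + 6·M_1 + 2·M_2 = 6(Δ_1 - Δ_0) = 3
Clamped end conditions give two more equations: 2h_0·M_0 + h_0·M_1 = 6(Δ_0 - S'(1)) = -21 and h_1·M_1 + 2h_1·M_2 = 6(S'(4) - Δ_1) = 12.
Forward elimination and back-substitution give M_0 = -34/3, M_1 = 5/3, M_2 = 13/6.
On [2, 4], with S_1(x) = a_1 + b_1·(x - 2) + c_1·(x - 2)² + d_1·(x - 2)³: c_1 = M_1/2 = 5/6, d_1 = (M_2 - M_1)/(6h_1) = 1/24, b_1 = Δ_1 - h_1(2M_1 + M_2)/6 = -13/3.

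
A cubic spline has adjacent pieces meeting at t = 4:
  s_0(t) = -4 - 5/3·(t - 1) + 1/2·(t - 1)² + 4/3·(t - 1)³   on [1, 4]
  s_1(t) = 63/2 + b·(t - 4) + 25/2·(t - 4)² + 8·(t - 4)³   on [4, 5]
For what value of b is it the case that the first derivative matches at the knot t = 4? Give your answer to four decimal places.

s_0'(t) = -5/3 + 1·(t - 1) + 4·(t - 1)², so s_0'(4) = 112/3. On the right, s_1'(4) = b, so b = 112/3.

37.3333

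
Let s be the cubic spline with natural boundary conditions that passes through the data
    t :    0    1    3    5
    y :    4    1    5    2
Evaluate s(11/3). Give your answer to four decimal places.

With m_i denoting the second derivative at x_i, h_i = 1, 2, 2, and Δ_i = (y_(i+1) − y_i)/h_i = -3, 2, -3/2:
  1·m_0 + 6·m_1 + 2·m_2 = 6(Δ_1 - Δ_0) = 30
  2·m_1 + 8·m_2 + 2·m_3 = 6(Δ_2 - Δ_1) = -21
Natural end conditions: m_0 = m_3 = 0.
Solving the tridiagonal system: m_0 = 0, m_1 = 141/22, m_2 = -93/22, m_3 = 0.
On [3, 5], s(t) = 5 + 29/22·(t - 3) - 93/44·(t - 3)² + 31/88·(t - 3)³.
With (t - 3) = 2/3: s(11/3) = 1498/297.

5.0438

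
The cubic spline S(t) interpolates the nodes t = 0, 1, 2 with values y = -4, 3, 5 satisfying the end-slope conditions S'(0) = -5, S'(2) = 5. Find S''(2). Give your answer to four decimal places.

21.5000

Write m_i for S''(x_i). With h_i = 1, 1 and divided differences Δ_i = 7, 2, the continuity of S' gives the tridiagonal system
  1·m_0 + 4·m_1 + 1·m_2 = 6(Δ_1 - Δ_0) = -30
Clamped end conditions give two more equations: 2h_0·m_0 + h_0·m_1 = 6(Δ_0 - S'(0)) = 72 and h_1·m_1 + 2h_1·m_2 = 6(S'(2) - Δ_1) = 18.
Forward elimination and back-substitution give m_0 = 97/2, m_1 = -25, m_2 = 43/2.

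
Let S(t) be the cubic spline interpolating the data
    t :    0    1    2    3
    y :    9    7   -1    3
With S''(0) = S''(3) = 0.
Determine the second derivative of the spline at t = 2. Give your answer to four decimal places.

21.6000

With M_i denoting the second derivative at x_i, h_i = 1, 1, 1, and Δ_i = (y_(i+1) − y_i)/h_i = -2, -8, 4:
  1·M_0 + 4·M_1 + 1·M_2 = 6(Δ_1 - Δ_0) = -36
  1·M_1 + 4·M_2 + 1·M_3 = 6(Δ_2 - Δ_1) = 72
Natural end conditions: M_0 = M_3 = 0.
Forward elimination and back-substitution give M_0 = 0, M_1 = -72/5, M_2 = 108/5, M_3 = 0.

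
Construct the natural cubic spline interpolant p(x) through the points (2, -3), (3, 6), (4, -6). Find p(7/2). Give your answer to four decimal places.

1.9688

Write m_i for p''(x_i). With h_i = 1, 1 and divided differences Δ_i = 9, -12, the continuity of p' gives the tridiagonal system
  1·m_0 + 4·m_1 + 1·m_2 = 6(Δ_1 - Δ_0) = -126
Natural end conditions: m_0 = m_2 = 0.
Forward elimination and back-substitution give m_0 = 0, m_1 = -63/2, m_2 = 0.
On [3, 4], p(x) = 6 - 3/2·(x - 3) - 63/4·(x - 3)² + 21/4·(x - 3)³.
With (x - 3) = 1/2: p(7/2) = 63/32.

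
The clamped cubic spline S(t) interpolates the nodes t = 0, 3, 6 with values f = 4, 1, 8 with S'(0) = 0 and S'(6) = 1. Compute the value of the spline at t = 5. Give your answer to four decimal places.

Put M_i = S'' at the i-th knot. Here h = (3, 3) and Δ = (-1, 7/3), so the interior equations h_(i-1)·M_(i-1) + 2(h_(i-1)+h_i)·M_i + h_i·M_(i+1) = 6(Δ_i − Δ_(i-1)) read
  3·M_0 + 12·M_1 + 3·M_2 = 6(Δ_1 - Δ_0) = 20
Clamped end conditions give two more equations: 2h_0·M_0 + h_0·M_1 = 6(Δ_0 - S'(0)) = -6 and h_1·M_1 + 2h_1·M_2 = 6(S'(6) - Δ_1) = -8.
Forward elimination and back-substitution give M_0 = -5/2, M_1 = 3, M_2 = -17/6.
On [3, 6], S(t) = 1 + 3/4·(t - 3) + 3/2·(t - 3)² - 35/108·(t - 3)³.
With (t - 3) = 2: S(5) = 319/54.

5.9074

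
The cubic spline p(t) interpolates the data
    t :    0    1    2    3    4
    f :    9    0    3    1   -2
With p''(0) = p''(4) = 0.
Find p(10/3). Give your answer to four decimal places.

-0.1124

Write σ_i for p''(x_i). With h_i = 1, 1, 1, 1 and divided differences Δ_i = -9, 3, -2, -3, the continuity of p' gives the tridiagonal system
  1·σ_0 + 4·σ_1 + 1·σ_2 = 6(Δ_1 - Δ_0) = 72
  1·σ_1 + 4·σ_2 + 1·σ_3 = 6(Δ_2 - Δ_1) = -30
  1·σ_2 + 4·σ_3 + 1·σ_4 = 6(Δ_3 - Δ_2) = -6
Natural end conditions: σ_0 = σ_4 = 0.
Solving: σ_0 = 0, σ_1 = 597/28, σ_2 = -93/7, σ_3 = 51/28, σ_4 = 0.
On [3, 4], p(t) = 1 - 101/28·(t - 3) + 51/56·(t - 3)² - 17/56·(t - 3)³.
With (t - 3) = 1/3: p(10/3) = -85/756.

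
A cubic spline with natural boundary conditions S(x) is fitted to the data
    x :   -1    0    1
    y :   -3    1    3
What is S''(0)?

Let σ_i = S''(x_i). Step sizes h_i = 1, 1; slopes of the chords Δ_i = (y_(i+1) - y_i)/h_i = 4, 2.
  1·σ_0 + 4·σ_1 + 1·σ_2 = 6(Δ_1 - Δ_0) = -12
Natural end conditions: σ_0 = σ_2 = 0.
Solving the tridiagonal system: σ_0 = 0, σ_1 = -3, σ_2 = 0.

-3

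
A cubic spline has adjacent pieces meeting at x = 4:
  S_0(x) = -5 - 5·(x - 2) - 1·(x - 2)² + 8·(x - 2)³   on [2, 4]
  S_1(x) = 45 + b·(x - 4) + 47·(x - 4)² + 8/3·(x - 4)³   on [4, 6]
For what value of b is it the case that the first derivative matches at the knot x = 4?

87

S_0'(x) = -5 - 2·(x - 2) + 24·(x - 2)², so S_0'(4) = 87. On the right, S_1'(4) = b, so b = 87.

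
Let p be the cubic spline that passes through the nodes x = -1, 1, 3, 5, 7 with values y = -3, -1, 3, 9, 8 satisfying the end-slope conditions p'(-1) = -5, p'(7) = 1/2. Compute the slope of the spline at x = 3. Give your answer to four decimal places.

2.7857

Let σ_i = p''(x_i). Step sizes h_i = 2, 2, 2, 2; slopes of the chords Δ_i = (y_(i+1) - y_i)/h_i = 1, 2, 3, -1/2.
  2·σ_0 + 8·σ_1 + 2·σ_2 = 6(Δ_1 - Δ_0) = 6
  2·σ_1 + 8·σ_2 + 2·σ_3 = 6(Δ_2 - Δ_1) = 6
  2·σ_2 + 8·σ_3 + 2·σ_4 = 6(Δ_3 - Δ_2) = -21
Clamped end conditions give two more equations: 2h_0·σ_0 + h_0·σ_1 = 6(Δ_0 - p'(-1)) = 36 and h_3·σ_3 + 2h_3·σ_4 = 6(p'(7) - Δ_3) = 6.
Hence σ_0 = 571/56, σ_1 = -67/28, σ_2 = 19/8, σ_3 = -115/28, σ_4 = 199/56.
On [3, 5], p'(x) = b_2 + 2c_2·(x - 3) + 3d_2·(x - 3)² with b_2 = Δ_2 - h_2(2σ_2 + σ_3)/6 = 39/14, c_2 = σ_2/2 = 19/16, d_2 = (σ_3 - σ_2)/(6h_2) = -121/224. So p'(3) = 39/14.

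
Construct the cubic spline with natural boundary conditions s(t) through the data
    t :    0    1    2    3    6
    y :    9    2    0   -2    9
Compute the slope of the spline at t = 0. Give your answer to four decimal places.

Write M_i for s''(x_i). With h_i = 1, 1, 1, 3 and divided differences Δ_i = -7, -2, -2, 11/3, the continuity of s' gives the tridiagonal system
  1·M_0 + 4·M_1 + 1·M_2 = 6(Δ_1 - Δ_0) = 30
  1·M_1 + 4·M_2 + 1·M_3 = 6(Δ_2 - Δ_1) = 0
  1·M_2 + 8·M_3 + 3·M_4 = 6(Δ_3 - Δ_2) = 34
Natural end conditions: M_0 = M_4 = 0.
Forward elimination and back-substitution give M_0 = 0, M_1 = 241/29, M_2 = -94/29, M_3 = 135/29, M_4 = 0.
On [0, 1], s'(t) = b_0 + 2c_0·t + 3d_0·t² with b_0 = Δ_0 - h_0(2M_0 + M_1)/6 = -1459/174, c_0 = M_0/2 = 0, d_0 = (M_1 - M_0)/(6h_0) = 241/174. So s'(0) = -1459/174.

-8.3851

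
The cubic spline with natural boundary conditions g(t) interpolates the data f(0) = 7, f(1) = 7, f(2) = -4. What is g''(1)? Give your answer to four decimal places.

-16.5000

Let M_i = g''(x_i). Step sizes h_i = 1, 1; slopes of the chords Δ_i = (y_(i+1) - y_i)/h_i = 0, -11.
  1·M_0 + 4·M_1 + 1·M_2 = 6(Δ_1 - Δ_0) = -66
Natural end conditions: M_0 = M_2 = 0.
Forward elimination and back-substitution give M_0 = 0, M_1 = -33/2, M_2 = 0.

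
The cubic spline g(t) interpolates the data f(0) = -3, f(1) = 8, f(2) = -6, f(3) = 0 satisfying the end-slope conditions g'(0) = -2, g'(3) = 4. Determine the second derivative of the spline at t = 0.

74

Let M_i = g''(x_i). Step sizes h_i = 1, 1, 1; slopes of the chords Δ_i = (y_(i+1) - y_i)/h_i = 11, -14, 6.
  1·M_0 + 4·M_1 + 1·M_2 = 6(Δ_1 - Δ_0) = -150
  1·M_1 + 4·M_2 + 1·M_3 = 6(Δ_2 - Δ_1) = 120
Clamped end conditions give two more equations: 2h_0·M_0 + h_0·M_1 = 6(Δ_0 - g'(0)) = 78 and h_2·M_2 + 2h_2·M_3 = 6(g'(3) - Δ_2) = -12.
Solving the tridiagonal system: M_0 = 74, M_1 = -70, M_2 = 56, M_3 = -34.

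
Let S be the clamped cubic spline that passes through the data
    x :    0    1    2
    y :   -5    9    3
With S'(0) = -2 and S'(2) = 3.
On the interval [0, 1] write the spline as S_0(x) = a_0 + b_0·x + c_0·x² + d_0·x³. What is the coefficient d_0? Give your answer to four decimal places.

-24.2500

Let m_i = S''(x_i). Step sizes h_i = 1, 1; slopes of the chords Δ_i = (y_(i+1) - y_i)/h_i = 14, -6.
  1·m_0 + 4·m_1 + 1·m_2 = 6(Δ_1 - Δ_0) = -120
Clamped end conditions give two more equations: 2h_0·m_0 + h_0·m_1 = 6(Δ_0 - S'(0)) = 96 and h_1·m_1 + 2h_1·m_2 = 6(S'(2) - Δ_1) = 54.
Solving: m_0 = 161/2, m_1 = -65, m_2 = 119/2.
On [0, 1], with S_0(x) = a_0 + b_0·x + c_0·x² + d_0·x³: c_0 = m_0/2 = 161/4, d_0 = (m_1 - m_0)/(6h_0) = -97/4, b_0 = Δ_0 - h_0(2m_0 + m_1)/6 = -2.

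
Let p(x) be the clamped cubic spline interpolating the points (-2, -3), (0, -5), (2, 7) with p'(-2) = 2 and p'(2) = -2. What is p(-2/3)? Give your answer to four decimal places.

Let M_i = p''(x_i). Step sizes h_i = 2, 2; slopes of the chords Δ_i = (y_(i+1) - y_i)/h_i = -1, 6.
  2·M_0 + 8·M_1 + 2·M_2 = 6(Δ_1 - Δ_0) = 42
Clamped end conditions give two more equations: 2h_0·M_0 + h_0·M_1 = 6(Δ_0 - p'(-2)) = -18 and h_1·M_1 + 2h_1·M_2 = 6(p'(2) - Δ_1) = -48.
Hence M_0 = -43/4, M_1 = 25/2, M_2 = -73/4.
On [-2, 0], p(x) = -3 + 2·(x + 2) - 43/8·(x + 2)² + 31/16·(x + 2)³.
With (x + 2) = 4/3: p(-2/3) = -143/27.

-5.2963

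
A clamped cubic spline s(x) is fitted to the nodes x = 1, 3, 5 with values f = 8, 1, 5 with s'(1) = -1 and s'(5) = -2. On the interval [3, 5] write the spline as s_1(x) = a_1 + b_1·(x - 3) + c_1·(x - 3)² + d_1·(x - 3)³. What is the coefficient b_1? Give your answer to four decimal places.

-0.3750

With σ_i denoting the second derivative at x_i, h_i = 2, 2, and Δ_i = (y_(i+1) − y_i)/h_i = -7/2, 2:
  2·σ_0 + 8·σ_1 + 2·σ_2 = 6(Δ_1 - Δ_0) = 33
Clamped end conditions give two more equations: 2h_0·σ_0 + h_0·σ_1 = 6(Δ_0 - s'(1)) = -15 and h_1·σ_1 + 2h_1·σ_2 = 6(s'(5) - Δ_1) = -24.
Solving: σ_0 = -65/8, σ_1 = 35/4, σ_2 = -83/8.
On [3, 5], with s_1(x) = a_1 + b_1·(x - 3) + c_1·(x - 3)² + d_1·(x - 3)³: c_1 = σ_1/2 = 35/8, d_1 = (σ_2 - σ_1)/(6h_1) = -51/32, b_1 = Δ_1 - h_1(2σ_1 + σ_2)/6 = -3/8.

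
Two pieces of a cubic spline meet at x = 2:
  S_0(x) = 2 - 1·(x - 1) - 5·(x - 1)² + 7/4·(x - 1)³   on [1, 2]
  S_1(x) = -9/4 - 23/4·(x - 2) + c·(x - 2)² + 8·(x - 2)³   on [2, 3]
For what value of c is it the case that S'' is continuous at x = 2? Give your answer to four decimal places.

S_0''(x) = -10 + 21/2·(x - 1), so S_0''(2) = 1/2. On the right, S_1''(2) = 2c, so c = 1/4.

0.2500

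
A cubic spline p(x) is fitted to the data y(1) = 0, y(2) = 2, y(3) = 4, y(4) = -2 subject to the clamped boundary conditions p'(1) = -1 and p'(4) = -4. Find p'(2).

4

Let M_i = p''(x_i). Step sizes h_i = 1, 1, 1; slopes of the chords Δ_i = (y_(i+1) - y_i)/h_i = 2, 2, -6.
  1·M_0 + 4·M_1 + 1·M_2 = 6(Δ_1 - Δ_0) = 0
  1·M_1 + 4·M_2 + 1·M_3 = 6(Δ_2 - Δ_1) = -48
Clamped end conditions give two more equations: 2h_0·M_0 + h_0·M_1 = 6(Δ_0 - p'(1)) = 18 and h_2·M_2 + 2h_2·M_3 = 6(p'(4) - Δ_2) = 12.
Solving: M_0 = 8, M_1 = 2, M_2 = -16, M_3 = 14.
On [2, 3], p'(x) = b_1 + 2c_1·(x - 2) + 3d_1·(x - 2)² with b_1 = Δ_1 - h_1(2M_1 + M_2)/6 = 4, c_1 = M_1/2 = 1, d_1 = (M_2 - M_1)/(6h_1) = -3. So p'(2) = 4.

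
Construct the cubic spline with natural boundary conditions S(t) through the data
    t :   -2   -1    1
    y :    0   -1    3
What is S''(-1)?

3

Write M_i for S''(x_i). With h_i = 1, 2 and divided differences Δ_i = -1, 2, the continuity of S' gives the tridiagonal system
  1·M_0 + 6·M_1 + 2·M_2 = 6(Δ_1 - Δ_0) = 18
Natural end conditions: M_0 = M_2 = 0.
Hence M_0 = 0, M_1 = 3, M_2 = 0.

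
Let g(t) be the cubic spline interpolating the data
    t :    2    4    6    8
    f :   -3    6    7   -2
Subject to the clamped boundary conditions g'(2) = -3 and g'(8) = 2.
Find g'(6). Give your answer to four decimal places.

-4.9333

Put M_i = g'' at the i-th knot. Here h = (2, 2, 2) and Δ = (9/2, 1/2, -9/2), so the interior equations h_(i-1)·M_(i-1) + 2(h_(i-1)+h_i)·M_i + h_i·M_(i+1) = 6(Δ_i − Δ_(i-1)) read
  2·M_0 + 8·M_1 + 2·M_2 = 6(Δ_1 - Δ_0) = -24
  2·M_1 + 8·M_2 + 2·M_3 = 6(Δ_2 - Δ_1) = -30
Clamped end conditions give two more equations: 2h_0·M_0 + h_0·M_1 = 6(Δ_0 - g'(2)) = 45 and h_2·M_2 + 2h_2·M_3 = 6(g'(8) - Δ_2) = 39.
Hence M_0 = 413/30, M_1 = -151/30, M_2 = -169/30, M_3 = 377/30.
On [6, 8], g'(t) = b_2 + 2c_2·(t - 6) + 3d_2·(t - 6)² with b_2 = Δ_2 - h_2(2M_2 + M_3)/6 = -74/15, c_2 = M_2/2 = -169/60, d_2 = (M_3 - M_2)/(6h_2) = 91/60. So g'(6) = -74/15.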